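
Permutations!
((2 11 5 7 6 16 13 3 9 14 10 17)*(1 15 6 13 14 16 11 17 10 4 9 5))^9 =((1 15 6 11)(2 17)(3 5 7 13)(4 9 16 14))^9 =(1 15 6 11)(2 17)(3 5 7 13)(4 9 16 14)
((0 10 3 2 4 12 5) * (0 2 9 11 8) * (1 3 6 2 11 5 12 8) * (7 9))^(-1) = ((12)(0 10 6 2 4 8)(1 3 7 9 5 11))^(-1) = (12)(0 8 4 2 6 10)(1 11 5 9 7 3)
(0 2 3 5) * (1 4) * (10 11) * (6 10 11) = (11)(0 2 3 5)(1 4)(6 10) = [2, 4, 3, 5, 1, 0, 10, 7, 8, 9, 6, 11]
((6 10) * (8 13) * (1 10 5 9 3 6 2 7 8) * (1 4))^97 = (1 4 13 8 7 2 10)(3 6 5 9)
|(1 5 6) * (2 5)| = |(1 2 5 6)| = 4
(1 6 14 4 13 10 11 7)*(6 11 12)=(1 11 7)(4 13 10 12 6 14)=[0, 11, 2, 3, 13, 5, 14, 1, 8, 9, 12, 7, 6, 10, 4]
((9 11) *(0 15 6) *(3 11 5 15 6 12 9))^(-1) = ((0 6)(3 11)(5 15 12 9))^(-1) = (0 6)(3 11)(5 9 12 15)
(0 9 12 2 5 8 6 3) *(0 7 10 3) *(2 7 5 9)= [2, 1, 9, 5, 4, 8, 0, 10, 6, 12, 3, 11, 7]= (0 2 9 12 7 10 3 5 8 6)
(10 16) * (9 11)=(9 11)(10 16)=[0, 1, 2, 3, 4, 5, 6, 7, 8, 11, 16, 9, 12, 13, 14, 15, 10]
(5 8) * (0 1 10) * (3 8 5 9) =[1, 10, 2, 8, 4, 5, 6, 7, 9, 3, 0] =(0 1 10)(3 8 9)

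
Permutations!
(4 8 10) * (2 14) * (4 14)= (2 4 8 10 14)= [0, 1, 4, 3, 8, 5, 6, 7, 10, 9, 14, 11, 12, 13, 2]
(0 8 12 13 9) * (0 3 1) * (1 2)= (0 8 12 13 9 3 2 1)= [8, 0, 1, 2, 4, 5, 6, 7, 12, 3, 10, 11, 13, 9]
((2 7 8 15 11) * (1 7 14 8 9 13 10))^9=((1 7 9 13 10)(2 14 8 15 11))^9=(1 10 13 9 7)(2 11 15 8 14)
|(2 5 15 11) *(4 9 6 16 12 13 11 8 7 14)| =13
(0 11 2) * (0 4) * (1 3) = [11, 3, 4, 1, 0, 5, 6, 7, 8, 9, 10, 2] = (0 11 2 4)(1 3)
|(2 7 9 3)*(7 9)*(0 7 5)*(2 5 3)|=4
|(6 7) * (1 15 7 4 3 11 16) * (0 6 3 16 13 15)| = |(0 6 4 16 1)(3 11 13 15 7)| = 5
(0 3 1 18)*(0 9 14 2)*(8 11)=(0 3 1 18 9 14 2)(8 11)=[3, 18, 0, 1, 4, 5, 6, 7, 11, 14, 10, 8, 12, 13, 2, 15, 16, 17, 9]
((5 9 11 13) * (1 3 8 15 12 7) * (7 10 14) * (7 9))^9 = (1 13 14 15)(3 5 9 12)(7 11 10 8)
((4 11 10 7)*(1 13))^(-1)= (1 13)(4 7 10 11)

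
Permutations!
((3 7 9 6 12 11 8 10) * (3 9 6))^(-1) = ((3 7 6 12 11 8 10 9))^(-1) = (3 9 10 8 11 12 6 7)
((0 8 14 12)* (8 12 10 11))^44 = ((0 12)(8 14 10 11))^44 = (14)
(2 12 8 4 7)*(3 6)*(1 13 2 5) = (1 13 2 12 8 4 7 5)(3 6) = [0, 13, 12, 6, 7, 1, 3, 5, 4, 9, 10, 11, 8, 2]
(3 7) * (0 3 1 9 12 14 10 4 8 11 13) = (0 3 7 1 9 12 14 10 4 8 11 13) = [3, 9, 2, 7, 8, 5, 6, 1, 11, 12, 4, 13, 14, 0, 10]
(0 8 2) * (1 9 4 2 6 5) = (0 8 6 5 1 9 4 2) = [8, 9, 0, 3, 2, 1, 5, 7, 6, 4]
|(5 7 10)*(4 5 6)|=5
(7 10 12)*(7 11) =(7 10 12 11) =[0, 1, 2, 3, 4, 5, 6, 10, 8, 9, 12, 7, 11]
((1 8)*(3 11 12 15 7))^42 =(3 12 7 11 15)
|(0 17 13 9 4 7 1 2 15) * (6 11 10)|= 9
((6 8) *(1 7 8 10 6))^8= ((1 7 8)(6 10))^8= (10)(1 8 7)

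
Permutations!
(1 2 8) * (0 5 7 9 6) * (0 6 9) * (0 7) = (9)(0 5)(1 2 8) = [5, 2, 8, 3, 4, 0, 6, 7, 1, 9]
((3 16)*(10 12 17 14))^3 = (3 16)(10 14 17 12)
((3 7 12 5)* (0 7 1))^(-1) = ((0 7 12 5 3 1))^(-1) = (0 1 3 5 12 7)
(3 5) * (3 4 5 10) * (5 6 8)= (3 10)(4 6 8 5)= [0, 1, 2, 10, 6, 4, 8, 7, 5, 9, 3]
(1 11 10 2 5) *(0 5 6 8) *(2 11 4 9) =(0 5 1 4 9 2 6 8)(10 11) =[5, 4, 6, 3, 9, 1, 8, 7, 0, 2, 11, 10]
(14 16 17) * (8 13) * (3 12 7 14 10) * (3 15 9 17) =[0, 1, 2, 12, 4, 5, 6, 14, 13, 17, 15, 11, 7, 8, 16, 9, 3, 10] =(3 12 7 14 16)(8 13)(9 17 10 15)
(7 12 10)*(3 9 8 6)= [0, 1, 2, 9, 4, 5, 3, 12, 6, 8, 7, 11, 10]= (3 9 8 6)(7 12 10)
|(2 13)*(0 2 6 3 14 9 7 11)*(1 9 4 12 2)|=35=|(0 1 9 7 11)(2 13 6 3 14 4 12)|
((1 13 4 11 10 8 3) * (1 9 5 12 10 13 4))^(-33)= ((1 4 11 13)(3 9 5 12 10 8))^(-33)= (1 13 11 4)(3 12)(5 8)(9 10)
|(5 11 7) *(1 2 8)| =3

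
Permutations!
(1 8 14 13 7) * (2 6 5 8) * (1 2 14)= (1 14 13 7 2 6 5 8)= [0, 14, 6, 3, 4, 8, 5, 2, 1, 9, 10, 11, 12, 7, 13]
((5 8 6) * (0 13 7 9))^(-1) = (0 9 7 13)(5 6 8)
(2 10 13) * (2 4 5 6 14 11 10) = [0, 1, 2, 3, 5, 6, 14, 7, 8, 9, 13, 10, 12, 4, 11] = (4 5 6 14 11 10 13)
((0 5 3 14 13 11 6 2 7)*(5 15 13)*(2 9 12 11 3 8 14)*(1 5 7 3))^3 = (0 1 14 15 5 7 13 8)(2 3)(6 11 12 9)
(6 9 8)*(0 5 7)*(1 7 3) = [5, 7, 2, 1, 4, 3, 9, 0, 6, 8] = (0 5 3 1 7)(6 9 8)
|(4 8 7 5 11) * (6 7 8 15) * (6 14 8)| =8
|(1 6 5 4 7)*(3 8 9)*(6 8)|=8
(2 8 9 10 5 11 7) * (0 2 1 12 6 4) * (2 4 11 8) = [4, 12, 2, 3, 0, 8, 11, 1, 9, 10, 5, 7, 6] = (0 4)(1 12 6 11 7)(5 8 9 10)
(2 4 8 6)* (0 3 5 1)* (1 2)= (0 3 5 2 4 8 6 1)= [3, 0, 4, 5, 8, 2, 1, 7, 6]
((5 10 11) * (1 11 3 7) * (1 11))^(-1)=((3 7 11 5 10))^(-1)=(3 10 5 11 7)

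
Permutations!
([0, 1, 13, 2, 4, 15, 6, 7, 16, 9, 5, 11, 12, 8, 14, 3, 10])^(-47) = [0, 1, 13, 2, 4, 15, 6, 7, 16, 9, 5, 11, 12, 8, 14, 3, 10]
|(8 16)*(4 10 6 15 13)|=10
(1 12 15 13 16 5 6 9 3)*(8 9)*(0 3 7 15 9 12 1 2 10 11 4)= [3, 1, 10, 2, 0, 6, 8, 15, 12, 7, 11, 4, 9, 16, 14, 13, 5]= (0 3 2 10 11 4)(5 6 8 12 9 7 15 13 16)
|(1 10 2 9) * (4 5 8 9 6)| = |(1 10 2 6 4 5 8 9)| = 8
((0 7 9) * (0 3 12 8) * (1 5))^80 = (0 9 12)(3 8 7)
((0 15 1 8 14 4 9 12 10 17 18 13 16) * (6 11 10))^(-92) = (0 13 17 11 12 4 8 15 16 18 10 6 9 14 1)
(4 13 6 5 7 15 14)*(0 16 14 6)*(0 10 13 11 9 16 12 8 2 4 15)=(0 12 8 2 4 11 9 16 14 15 6 5 7)(10 13)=[12, 1, 4, 3, 11, 7, 5, 0, 2, 16, 13, 9, 8, 10, 15, 6, 14]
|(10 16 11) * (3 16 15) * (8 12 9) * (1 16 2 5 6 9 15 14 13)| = |(1 16 11 10 14 13)(2 5 6 9 8 12 15 3)| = 24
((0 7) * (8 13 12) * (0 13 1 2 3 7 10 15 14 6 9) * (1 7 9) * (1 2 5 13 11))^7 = ((0 10 15 14 6 2 3 9)(1 5 13 12 8 7 11))^7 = (0 9 3 2 6 14 15 10)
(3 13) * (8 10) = (3 13)(8 10) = [0, 1, 2, 13, 4, 5, 6, 7, 10, 9, 8, 11, 12, 3]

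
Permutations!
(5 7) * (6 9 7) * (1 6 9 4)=[0, 6, 2, 3, 1, 9, 4, 5, 8, 7]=(1 6 4)(5 9 7)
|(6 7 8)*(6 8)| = |(8)(6 7)| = 2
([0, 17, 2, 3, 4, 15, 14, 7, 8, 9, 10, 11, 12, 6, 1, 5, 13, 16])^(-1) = [0, 14, 2, 3, 4, 15, 13, 7, 8, 9, 10, 11, 12, 16, 6, 5, 17, 1]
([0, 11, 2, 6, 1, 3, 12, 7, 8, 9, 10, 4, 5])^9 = (3 6 12 5)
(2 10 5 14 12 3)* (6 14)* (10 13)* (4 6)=(2 13 10 5 4 6 14 12 3)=[0, 1, 13, 2, 6, 4, 14, 7, 8, 9, 5, 11, 3, 10, 12]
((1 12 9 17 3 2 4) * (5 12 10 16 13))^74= (1 3 12 16 4 17 5 10 2 9 13)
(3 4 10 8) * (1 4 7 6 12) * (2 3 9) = (1 4 10 8 9 2 3 7 6 12) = [0, 4, 3, 7, 10, 5, 12, 6, 9, 2, 8, 11, 1]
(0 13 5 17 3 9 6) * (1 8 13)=(0 1 8 13 5 17 3 9 6)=[1, 8, 2, 9, 4, 17, 0, 7, 13, 6, 10, 11, 12, 5, 14, 15, 16, 3]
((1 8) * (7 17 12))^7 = (1 8)(7 17 12)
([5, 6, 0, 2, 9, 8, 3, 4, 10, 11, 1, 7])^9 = [5, 6, 0, 2, 9, 8, 3, 4, 10, 11, 1, 7]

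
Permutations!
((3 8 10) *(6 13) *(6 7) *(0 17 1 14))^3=(0 14 1 17)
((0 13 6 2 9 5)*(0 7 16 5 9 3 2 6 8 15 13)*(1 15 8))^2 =(1 13 15)(5 16 7)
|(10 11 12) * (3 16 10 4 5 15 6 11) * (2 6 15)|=6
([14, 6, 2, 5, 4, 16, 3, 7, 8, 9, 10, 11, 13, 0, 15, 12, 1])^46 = (0 14 15 12 13)(1 6 3 5 16)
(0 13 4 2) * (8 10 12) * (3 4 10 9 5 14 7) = (0 13 10 12 8 9 5 14 7 3 4 2) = [13, 1, 0, 4, 2, 14, 6, 3, 9, 5, 12, 11, 8, 10, 7]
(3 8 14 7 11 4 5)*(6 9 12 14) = (3 8 6 9 12 14 7 11 4 5) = [0, 1, 2, 8, 5, 3, 9, 11, 6, 12, 10, 4, 14, 13, 7]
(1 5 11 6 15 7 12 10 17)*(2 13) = (1 5 11 6 15 7 12 10 17)(2 13) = [0, 5, 13, 3, 4, 11, 15, 12, 8, 9, 17, 6, 10, 2, 14, 7, 16, 1]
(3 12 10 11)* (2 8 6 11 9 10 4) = (2 8 6 11 3 12 4)(9 10) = [0, 1, 8, 12, 2, 5, 11, 7, 6, 10, 9, 3, 4]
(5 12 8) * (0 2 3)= [2, 1, 3, 0, 4, 12, 6, 7, 5, 9, 10, 11, 8]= (0 2 3)(5 12 8)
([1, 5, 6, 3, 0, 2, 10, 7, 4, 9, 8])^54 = [8, 4, 1, 3, 10, 0, 5, 7, 6, 9, 2]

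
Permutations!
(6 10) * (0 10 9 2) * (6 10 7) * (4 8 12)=[7, 1, 0, 3, 8, 5, 9, 6, 12, 2, 10, 11, 4]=(0 7 6 9 2)(4 8 12)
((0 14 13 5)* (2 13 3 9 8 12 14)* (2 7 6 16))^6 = (0 5 13 2 16 6 7)(3 9 8 12 14)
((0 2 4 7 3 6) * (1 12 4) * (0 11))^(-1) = (0 11 6 3 7 4 12 1 2)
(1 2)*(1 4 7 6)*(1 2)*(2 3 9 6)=(2 4 7)(3 9 6)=[0, 1, 4, 9, 7, 5, 3, 2, 8, 6]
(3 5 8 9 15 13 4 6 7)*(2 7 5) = (2 7 3)(4 6 5 8 9 15 13) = [0, 1, 7, 2, 6, 8, 5, 3, 9, 15, 10, 11, 12, 4, 14, 13]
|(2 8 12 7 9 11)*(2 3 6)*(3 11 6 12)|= |(2 8 3 12 7 9 6)|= 7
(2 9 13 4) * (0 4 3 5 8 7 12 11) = [4, 1, 9, 5, 2, 8, 6, 12, 7, 13, 10, 0, 11, 3] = (0 4 2 9 13 3 5 8 7 12 11)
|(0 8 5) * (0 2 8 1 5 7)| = 6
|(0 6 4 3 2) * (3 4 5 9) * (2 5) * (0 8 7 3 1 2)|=14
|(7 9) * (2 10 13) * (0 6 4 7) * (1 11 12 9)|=|(0 6 4 7 1 11 12 9)(2 10 13)|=24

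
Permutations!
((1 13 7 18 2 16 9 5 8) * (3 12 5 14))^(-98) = ((1 13 7 18 2 16 9 14 3 12 5 8))^(-98) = (1 5 3 9 2 7)(8 12 14 16 18 13)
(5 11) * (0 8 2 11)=[8, 1, 11, 3, 4, 0, 6, 7, 2, 9, 10, 5]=(0 8 2 11 5)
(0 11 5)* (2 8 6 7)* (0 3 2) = (0 11 5 3 2 8 6 7) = [11, 1, 8, 2, 4, 3, 7, 0, 6, 9, 10, 5]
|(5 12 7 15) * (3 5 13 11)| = 7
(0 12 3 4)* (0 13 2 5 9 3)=(0 12)(2 5 9 3 4 13)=[12, 1, 5, 4, 13, 9, 6, 7, 8, 3, 10, 11, 0, 2]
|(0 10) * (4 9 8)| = |(0 10)(4 9 8)| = 6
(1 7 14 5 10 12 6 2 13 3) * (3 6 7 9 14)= (1 9 14 5 10 12 7 3)(2 13 6)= [0, 9, 13, 1, 4, 10, 2, 3, 8, 14, 12, 11, 7, 6, 5]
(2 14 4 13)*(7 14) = (2 7 14 4 13) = [0, 1, 7, 3, 13, 5, 6, 14, 8, 9, 10, 11, 12, 2, 4]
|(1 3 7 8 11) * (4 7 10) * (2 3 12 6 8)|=|(1 12 6 8 11)(2 3 10 4 7)|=5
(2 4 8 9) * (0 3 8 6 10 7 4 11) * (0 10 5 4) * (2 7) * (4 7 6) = (0 3 8 9 6 5 7)(2 11 10) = [3, 1, 11, 8, 4, 7, 5, 0, 9, 6, 2, 10]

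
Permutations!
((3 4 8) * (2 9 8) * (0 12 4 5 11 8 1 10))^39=(0 9 12 1 4 10 2)(3 8 11 5)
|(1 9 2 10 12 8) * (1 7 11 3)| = 9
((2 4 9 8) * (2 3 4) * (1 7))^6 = (3 9)(4 8)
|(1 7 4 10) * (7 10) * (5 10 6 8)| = |(1 6 8 5 10)(4 7)| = 10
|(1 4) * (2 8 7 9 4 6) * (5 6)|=|(1 5 6 2 8 7 9 4)|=8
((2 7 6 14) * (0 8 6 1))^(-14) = (14)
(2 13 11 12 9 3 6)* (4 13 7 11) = [0, 1, 7, 6, 13, 5, 2, 11, 8, 3, 10, 12, 9, 4] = (2 7 11 12 9 3 6)(4 13)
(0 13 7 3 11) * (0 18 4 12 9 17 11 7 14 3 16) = (0 13 14 3 7 16)(4 12 9 17 11 18) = [13, 1, 2, 7, 12, 5, 6, 16, 8, 17, 10, 18, 9, 14, 3, 15, 0, 11, 4]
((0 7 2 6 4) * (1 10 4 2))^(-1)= (0 4 10 1 7)(2 6)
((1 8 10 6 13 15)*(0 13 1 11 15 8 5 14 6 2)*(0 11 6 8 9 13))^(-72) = (15)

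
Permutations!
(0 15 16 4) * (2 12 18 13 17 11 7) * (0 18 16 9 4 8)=(0 15 9 4 18 13 17 11 7 2 12 16 8)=[15, 1, 12, 3, 18, 5, 6, 2, 0, 4, 10, 7, 16, 17, 14, 9, 8, 11, 13]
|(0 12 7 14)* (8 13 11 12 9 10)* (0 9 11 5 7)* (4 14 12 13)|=|(0 11 13 5 7 12)(4 14 9 10 8)|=30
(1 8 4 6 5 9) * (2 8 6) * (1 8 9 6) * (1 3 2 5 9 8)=(1 3 2 8 4 5 6 9)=[0, 3, 8, 2, 5, 6, 9, 7, 4, 1]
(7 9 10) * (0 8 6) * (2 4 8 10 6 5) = (0 10 7 9 6)(2 4 8 5) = [10, 1, 4, 3, 8, 2, 0, 9, 5, 6, 7]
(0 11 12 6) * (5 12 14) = (0 11 14 5 12 6) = [11, 1, 2, 3, 4, 12, 0, 7, 8, 9, 10, 14, 6, 13, 5]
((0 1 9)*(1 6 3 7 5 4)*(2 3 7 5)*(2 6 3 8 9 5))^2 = (0 2 9 3 8)(1 4 5)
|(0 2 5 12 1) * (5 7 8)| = 7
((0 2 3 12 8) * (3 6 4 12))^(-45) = (0 4)(2 12)(6 8)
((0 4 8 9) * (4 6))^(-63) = (0 4 9 6 8)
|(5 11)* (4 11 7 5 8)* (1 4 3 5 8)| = 12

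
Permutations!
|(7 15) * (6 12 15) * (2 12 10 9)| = 7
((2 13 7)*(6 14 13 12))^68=(2 6 13)(7 12 14)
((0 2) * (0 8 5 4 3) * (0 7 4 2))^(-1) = (2 5 8)(3 4 7)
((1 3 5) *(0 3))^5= ((0 3 5 1))^5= (0 3 5 1)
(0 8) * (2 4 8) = (0 2 4 8) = [2, 1, 4, 3, 8, 5, 6, 7, 0]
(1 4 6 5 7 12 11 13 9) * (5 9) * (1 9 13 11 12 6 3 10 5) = [0, 4, 2, 10, 3, 7, 13, 6, 8, 9, 5, 11, 12, 1] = (1 4 3 10 5 7 6 13)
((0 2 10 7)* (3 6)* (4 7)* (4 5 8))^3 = (0 5 7 10 4 2 8)(3 6)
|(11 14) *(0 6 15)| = 6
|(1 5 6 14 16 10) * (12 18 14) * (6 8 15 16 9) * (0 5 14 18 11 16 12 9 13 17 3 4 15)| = |(18)(0 5 8)(1 14 13 17 3 4 15 12 11 16 10)(6 9)| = 66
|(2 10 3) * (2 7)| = |(2 10 3 7)| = 4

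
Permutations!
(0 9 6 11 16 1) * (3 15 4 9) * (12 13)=(0 3 15 4 9 6 11 16 1)(12 13)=[3, 0, 2, 15, 9, 5, 11, 7, 8, 6, 10, 16, 13, 12, 14, 4, 1]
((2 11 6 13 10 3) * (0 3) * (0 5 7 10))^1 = (0 3 2 11 6 13)(5 7 10)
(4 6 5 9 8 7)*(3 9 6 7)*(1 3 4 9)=(1 3)(4 7 9 8)(5 6)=[0, 3, 2, 1, 7, 6, 5, 9, 4, 8]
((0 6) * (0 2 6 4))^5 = ((0 4)(2 6))^5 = (0 4)(2 6)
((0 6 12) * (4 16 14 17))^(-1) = (0 12 6)(4 17 14 16)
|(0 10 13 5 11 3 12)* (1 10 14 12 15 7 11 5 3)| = 21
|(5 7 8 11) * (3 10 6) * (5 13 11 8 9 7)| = 6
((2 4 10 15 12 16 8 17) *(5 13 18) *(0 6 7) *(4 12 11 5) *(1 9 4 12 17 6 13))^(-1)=((0 13 18 12 16 8 6 7)(1 9 4 10 15 11 5)(2 17))^(-1)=(0 7 6 8 16 12 18 13)(1 5 11 15 10 4 9)(2 17)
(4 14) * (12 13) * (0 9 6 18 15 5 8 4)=[9, 1, 2, 3, 14, 8, 18, 7, 4, 6, 10, 11, 13, 12, 0, 5, 16, 17, 15]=(0 9 6 18 15 5 8 4 14)(12 13)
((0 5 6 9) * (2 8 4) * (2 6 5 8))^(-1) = ((0 8 4 6 9))^(-1) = (0 9 6 4 8)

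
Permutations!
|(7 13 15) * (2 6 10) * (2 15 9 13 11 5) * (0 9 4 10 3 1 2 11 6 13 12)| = 18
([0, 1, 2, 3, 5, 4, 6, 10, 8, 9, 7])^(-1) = [0, 1, 2, 3, 5, 4, 6, 10, 8, 9, 7]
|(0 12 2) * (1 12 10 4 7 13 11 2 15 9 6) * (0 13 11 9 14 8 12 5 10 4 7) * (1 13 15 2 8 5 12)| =30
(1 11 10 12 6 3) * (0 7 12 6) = [7, 11, 2, 1, 4, 5, 3, 12, 8, 9, 6, 10, 0] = (0 7 12)(1 11 10 6 3)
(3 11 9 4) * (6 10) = (3 11 9 4)(6 10) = [0, 1, 2, 11, 3, 5, 10, 7, 8, 4, 6, 9]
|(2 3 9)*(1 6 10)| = 3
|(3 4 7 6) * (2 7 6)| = |(2 7)(3 4 6)| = 6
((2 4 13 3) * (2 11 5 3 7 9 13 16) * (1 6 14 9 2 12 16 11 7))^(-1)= ((1 6 14 9 13)(2 4 11 5 3 7)(12 16))^(-1)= (1 13 9 14 6)(2 7 3 5 11 4)(12 16)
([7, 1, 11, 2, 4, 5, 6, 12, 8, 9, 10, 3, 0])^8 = [12, 1, 3, 11, 4, 5, 6, 0, 8, 9, 10, 2, 7]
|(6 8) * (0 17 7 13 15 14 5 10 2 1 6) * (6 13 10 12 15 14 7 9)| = |(0 17 9 6 8)(1 13 14 5 12 15 7 10 2)| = 45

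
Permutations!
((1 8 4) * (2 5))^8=((1 8 4)(2 5))^8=(1 4 8)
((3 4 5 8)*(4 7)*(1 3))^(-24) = (8)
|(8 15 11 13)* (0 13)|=5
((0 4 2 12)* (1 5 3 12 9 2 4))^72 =((0 1 5 3 12)(2 9))^72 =(0 5 12 1 3)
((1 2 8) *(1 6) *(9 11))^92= ((1 2 8 6)(9 11))^92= (11)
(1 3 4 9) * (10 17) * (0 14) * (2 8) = (0 14)(1 3 4 9)(2 8)(10 17) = [14, 3, 8, 4, 9, 5, 6, 7, 2, 1, 17, 11, 12, 13, 0, 15, 16, 10]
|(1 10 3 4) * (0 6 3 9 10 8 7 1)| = 12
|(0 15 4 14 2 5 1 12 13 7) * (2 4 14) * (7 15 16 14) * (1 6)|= |(0 16 14 4 2 5 6 1 12 13 15 7)|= 12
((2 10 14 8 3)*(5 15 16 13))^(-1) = ((2 10 14 8 3)(5 15 16 13))^(-1) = (2 3 8 14 10)(5 13 16 15)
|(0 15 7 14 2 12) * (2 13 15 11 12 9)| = |(0 11 12)(2 9)(7 14 13 15)| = 12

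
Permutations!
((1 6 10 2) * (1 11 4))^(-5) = (1 6 10 2 11 4)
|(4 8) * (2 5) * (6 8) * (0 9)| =|(0 9)(2 5)(4 6 8)| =6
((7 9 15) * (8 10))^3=(15)(8 10)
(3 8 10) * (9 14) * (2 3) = (2 3 8 10)(9 14) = [0, 1, 3, 8, 4, 5, 6, 7, 10, 14, 2, 11, 12, 13, 9]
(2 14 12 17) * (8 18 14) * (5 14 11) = (2 8 18 11 5 14 12 17) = [0, 1, 8, 3, 4, 14, 6, 7, 18, 9, 10, 5, 17, 13, 12, 15, 16, 2, 11]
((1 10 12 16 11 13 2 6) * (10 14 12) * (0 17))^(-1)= ((0 17)(1 14 12 16 11 13 2 6))^(-1)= (0 17)(1 6 2 13 11 16 12 14)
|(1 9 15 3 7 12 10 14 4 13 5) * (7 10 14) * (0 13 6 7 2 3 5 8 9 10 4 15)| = |(0 13 8 9)(1 10 2 3 4 6 7 12 14 15 5)| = 44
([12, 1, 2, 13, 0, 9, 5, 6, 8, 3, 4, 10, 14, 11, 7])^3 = [7, 1, 2, 10, 14, 13, 3, 9, 8, 11, 12, 0, 6, 4, 5]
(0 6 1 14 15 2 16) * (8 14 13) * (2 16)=(0 6 1 13 8 14 15 16)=[6, 13, 2, 3, 4, 5, 1, 7, 14, 9, 10, 11, 12, 8, 15, 16, 0]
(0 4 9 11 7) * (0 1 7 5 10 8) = (0 4 9 11 5 10 8)(1 7) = [4, 7, 2, 3, 9, 10, 6, 1, 0, 11, 8, 5]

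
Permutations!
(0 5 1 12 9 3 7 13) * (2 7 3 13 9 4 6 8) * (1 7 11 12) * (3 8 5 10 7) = (0 10 7 9 13)(2 11 12 4 6 5 3 8) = [10, 1, 11, 8, 6, 3, 5, 9, 2, 13, 7, 12, 4, 0]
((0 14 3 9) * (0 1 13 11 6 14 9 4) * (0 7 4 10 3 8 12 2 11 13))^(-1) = (0 1 9)(2 12 8 14 6 11)(3 10)(4 7)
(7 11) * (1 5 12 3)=(1 5 12 3)(7 11)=[0, 5, 2, 1, 4, 12, 6, 11, 8, 9, 10, 7, 3]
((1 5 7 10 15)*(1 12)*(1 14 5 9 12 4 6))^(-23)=((1 9 12 14 5 7 10 15 4 6))^(-23)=(1 15 5 9 4 7 12 6 10 14)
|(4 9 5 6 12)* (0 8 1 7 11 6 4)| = |(0 8 1 7 11 6 12)(4 9 5)| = 21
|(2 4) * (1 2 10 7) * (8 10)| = |(1 2 4 8 10 7)| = 6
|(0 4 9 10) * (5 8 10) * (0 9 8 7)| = 7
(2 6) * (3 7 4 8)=(2 6)(3 7 4 8)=[0, 1, 6, 7, 8, 5, 2, 4, 3]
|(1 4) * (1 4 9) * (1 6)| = 3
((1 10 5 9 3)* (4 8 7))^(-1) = (1 3 9 5 10)(4 7 8) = ((1 10 5 9 3)(4 8 7))^(-1)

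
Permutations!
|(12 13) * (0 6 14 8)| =|(0 6 14 8)(12 13)| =4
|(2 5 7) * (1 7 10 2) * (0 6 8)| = |(0 6 8)(1 7)(2 5 10)| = 6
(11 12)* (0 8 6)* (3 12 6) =(0 8 3 12 11 6) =[8, 1, 2, 12, 4, 5, 0, 7, 3, 9, 10, 6, 11]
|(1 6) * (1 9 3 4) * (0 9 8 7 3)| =6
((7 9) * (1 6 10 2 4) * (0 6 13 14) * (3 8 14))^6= ((0 6 10 2 4 1 13 3 8 14)(7 9))^6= (0 13 10 8 4)(1 6 3 2 14)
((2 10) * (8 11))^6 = (11) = ((2 10)(8 11))^6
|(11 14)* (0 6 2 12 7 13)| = 6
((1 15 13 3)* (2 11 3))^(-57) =(1 2)(3 13)(11 15)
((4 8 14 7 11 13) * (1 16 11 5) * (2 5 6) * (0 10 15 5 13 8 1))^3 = (0 5 15 10)(1 8 6 4 11 7 13 16 14 2)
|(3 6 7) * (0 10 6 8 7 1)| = 12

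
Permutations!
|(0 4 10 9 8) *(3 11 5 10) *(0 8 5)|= 12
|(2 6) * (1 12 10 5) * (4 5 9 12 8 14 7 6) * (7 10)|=|(1 8 14 10 9 12 7 6 2 4 5)|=11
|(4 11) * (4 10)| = 3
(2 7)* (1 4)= (1 4)(2 7)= [0, 4, 7, 3, 1, 5, 6, 2]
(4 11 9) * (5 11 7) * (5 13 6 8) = [0, 1, 2, 3, 7, 11, 8, 13, 5, 4, 10, 9, 12, 6] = (4 7 13 6 8 5 11 9)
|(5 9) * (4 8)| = |(4 8)(5 9)| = 2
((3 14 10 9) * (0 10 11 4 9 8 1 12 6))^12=((0 10 8 1 12 6)(3 14 11 4 9))^12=(3 11 9 14 4)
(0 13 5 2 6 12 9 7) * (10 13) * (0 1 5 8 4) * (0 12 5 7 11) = [10, 7, 6, 3, 12, 2, 5, 1, 4, 11, 13, 0, 9, 8] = (0 10 13 8 4 12 9 11)(1 7)(2 6 5)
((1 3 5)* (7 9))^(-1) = ((1 3 5)(7 9))^(-1) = (1 5 3)(7 9)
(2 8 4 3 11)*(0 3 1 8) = (0 3 11 2)(1 8 4) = [3, 8, 0, 11, 1, 5, 6, 7, 4, 9, 10, 2]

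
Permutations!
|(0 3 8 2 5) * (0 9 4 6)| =|(0 3 8 2 5 9 4 6)| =8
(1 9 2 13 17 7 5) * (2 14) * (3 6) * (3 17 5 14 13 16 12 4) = (1 9 13 5)(2 16 12 4 3 6 17 7 14) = [0, 9, 16, 6, 3, 1, 17, 14, 8, 13, 10, 11, 4, 5, 2, 15, 12, 7]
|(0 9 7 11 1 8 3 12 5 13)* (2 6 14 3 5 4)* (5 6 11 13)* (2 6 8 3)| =|(0 9 7 13)(1 3 12 4 6 14 2 11)| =8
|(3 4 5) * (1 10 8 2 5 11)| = 8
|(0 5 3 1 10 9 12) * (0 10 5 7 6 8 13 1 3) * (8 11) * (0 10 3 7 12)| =12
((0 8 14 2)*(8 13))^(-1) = ((0 13 8 14 2))^(-1) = (0 2 14 8 13)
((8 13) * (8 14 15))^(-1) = ((8 13 14 15))^(-1) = (8 15 14 13)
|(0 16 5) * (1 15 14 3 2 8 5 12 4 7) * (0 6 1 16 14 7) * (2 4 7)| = |(0 14 3 4)(1 15 2 8 5 6)(7 16 12)| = 12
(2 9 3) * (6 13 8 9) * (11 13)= (2 6 11 13 8 9 3)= [0, 1, 6, 2, 4, 5, 11, 7, 9, 3, 10, 13, 12, 8]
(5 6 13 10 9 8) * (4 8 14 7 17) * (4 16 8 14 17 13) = (4 14 7 13 10 9 17 16 8 5 6) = [0, 1, 2, 3, 14, 6, 4, 13, 5, 17, 9, 11, 12, 10, 7, 15, 8, 16]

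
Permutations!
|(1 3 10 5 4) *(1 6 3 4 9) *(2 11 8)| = 21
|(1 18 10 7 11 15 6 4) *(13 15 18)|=|(1 13 15 6 4)(7 11 18 10)|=20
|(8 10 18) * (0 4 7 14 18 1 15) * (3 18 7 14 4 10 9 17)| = 60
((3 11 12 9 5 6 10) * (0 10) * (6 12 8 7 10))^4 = ((0 6)(3 11 8 7 10)(5 12 9))^4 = (3 10 7 8 11)(5 12 9)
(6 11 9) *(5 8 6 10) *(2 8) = (2 8 6 11 9 10 5) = [0, 1, 8, 3, 4, 2, 11, 7, 6, 10, 5, 9]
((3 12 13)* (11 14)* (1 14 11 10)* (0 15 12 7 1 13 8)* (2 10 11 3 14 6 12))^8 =(0 7 10 12 11 15 1 13 8 3 2 6 14)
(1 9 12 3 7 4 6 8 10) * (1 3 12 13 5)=[0, 9, 2, 7, 6, 1, 8, 4, 10, 13, 3, 11, 12, 5]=(1 9 13 5)(3 7 4 6 8 10)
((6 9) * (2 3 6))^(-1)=(2 9 6 3)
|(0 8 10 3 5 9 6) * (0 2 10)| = 6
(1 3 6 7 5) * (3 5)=[0, 5, 2, 6, 4, 1, 7, 3]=(1 5)(3 6 7)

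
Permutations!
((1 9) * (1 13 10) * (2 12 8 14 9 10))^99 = ((1 10)(2 12 8 14 9 13))^99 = (1 10)(2 14)(8 13)(9 12)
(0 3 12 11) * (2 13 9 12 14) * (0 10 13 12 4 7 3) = (2 12 11 10 13 9 4 7 3 14) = [0, 1, 12, 14, 7, 5, 6, 3, 8, 4, 13, 10, 11, 9, 2]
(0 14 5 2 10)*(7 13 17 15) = (0 14 5 2 10)(7 13 17 15) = [14, 1, 10, 3, 4, 2, 6, 13, 8, 9, 0, 11, 12, 17, 5, 7, 16, 15]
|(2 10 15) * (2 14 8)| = 5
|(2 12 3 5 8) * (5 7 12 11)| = |(2 11 5 8)(3 7 12)| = 12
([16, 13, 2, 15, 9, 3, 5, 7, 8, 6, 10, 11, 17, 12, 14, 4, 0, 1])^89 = [16, 13, 2, 5, 15, 6, 9, 7, 8, 4, 10, 11, 17, 12, 14, 3, 0, 1]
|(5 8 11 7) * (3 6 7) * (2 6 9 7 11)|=|(2 6 11 3 9 7 5 8)|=8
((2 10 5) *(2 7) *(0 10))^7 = (0 5 2 10 7)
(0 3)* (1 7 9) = (0 3)(1 7 9) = [3, 7, 2, 0, 4, 5, 6, 9, 8, 1]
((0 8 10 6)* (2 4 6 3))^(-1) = ((0 8 10 3 2 4 6))^(-1) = (0 6 4 2 3 10 8)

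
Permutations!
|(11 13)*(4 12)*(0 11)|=6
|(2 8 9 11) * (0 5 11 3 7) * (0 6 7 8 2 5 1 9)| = 10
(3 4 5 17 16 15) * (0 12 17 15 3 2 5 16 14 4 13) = [12, 1, 5, 13, 16, 15, 6, 7, 8, 9, 10, 11, 17, 0, 4, 2, 3, 14] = (0 12 17 14 4 16 3 13)(2 5 15)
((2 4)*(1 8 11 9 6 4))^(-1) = (1 2 4 6 9 11 8)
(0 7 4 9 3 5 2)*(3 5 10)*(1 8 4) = (0 7 1 8 4 9 5 2)(3 10) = [7, 8, 0, 10, 9, 2, 6, 1, 4, 5, 3]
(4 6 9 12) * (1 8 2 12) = (1 8 2 12 4 6 9) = [0, 8, 12, 3, 6, 5, 9, 7, 2, 1, 10, 11, 4]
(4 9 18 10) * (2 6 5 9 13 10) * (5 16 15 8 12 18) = [0, 1, 6, 3, 13, 9, 16, 7, 12, 5, 4, 11, 18, 10, 14, 8, 15, 17, 2] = (2 6 16 15 8 12 18)(4 13 10)(5 9)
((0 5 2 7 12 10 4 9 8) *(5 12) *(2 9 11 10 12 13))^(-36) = (0 8 9 5 7 2 13)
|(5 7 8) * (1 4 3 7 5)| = |(1 4 3 7 8)| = 5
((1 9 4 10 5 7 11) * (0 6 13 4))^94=((0 6 13 4 10 5 7 11 1 9))^94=(0 10 1 13 7)(4 11 6 5 9)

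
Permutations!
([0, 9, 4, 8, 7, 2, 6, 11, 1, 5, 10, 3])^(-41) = (1 4 8 2 3 5 11 9 7)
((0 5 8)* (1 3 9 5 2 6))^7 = (0 8 5 9 3 1 6 2)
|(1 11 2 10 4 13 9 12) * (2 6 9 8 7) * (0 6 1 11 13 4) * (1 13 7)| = |(0 6 9 12 11 13 8 1 7 2 10)| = 11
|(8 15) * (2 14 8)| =4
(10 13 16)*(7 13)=(7 13 16 10)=[0, 1, 2, 3, 4, 5, 6, 13, 8, 9, 7, 11, 12, 16, 14, 15, 10]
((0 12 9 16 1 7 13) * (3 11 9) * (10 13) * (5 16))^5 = (0 5 13 9 10 11 7 3 1 12 16)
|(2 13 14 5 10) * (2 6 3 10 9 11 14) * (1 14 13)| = 21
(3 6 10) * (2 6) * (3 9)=[0, 1, 6, 2, 4, 5, 10, 7, 8, 3, 9]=(2 6 10 9 3)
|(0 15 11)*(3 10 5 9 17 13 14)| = 21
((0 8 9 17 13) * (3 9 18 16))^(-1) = (0 13 17 9 3 16 18 8) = ((0 8 18 16 3 9 17 13))^(-1)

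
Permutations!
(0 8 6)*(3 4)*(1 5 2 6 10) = (0 8 10 1 5 2 6)(3 4) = [8, 5, 6, 4, 3, 2, 0, 7, 10, 9, 1]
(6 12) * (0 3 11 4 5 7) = (0 3 11 4 5 7)(6 12) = [3, 1, 2, 11, 5, 7, 12, 0, 8, 9, 10, 4, 6]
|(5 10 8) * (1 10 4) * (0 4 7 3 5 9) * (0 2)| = |(0 4 1 10 8 9 2)(3 5 7)| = 21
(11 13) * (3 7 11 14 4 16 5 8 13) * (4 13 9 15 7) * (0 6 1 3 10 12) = (0 6 1 3 4 16 5 8 9 15 7 11 10 12)(13 14) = [6, 3, 2, 4, 16, 8, 1, 11, 9, 15, 12, 10, 0, 14, 13, 7, 5]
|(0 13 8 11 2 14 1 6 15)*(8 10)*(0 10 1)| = |(0 13 1 6 15 10 8 11 2 14)| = 10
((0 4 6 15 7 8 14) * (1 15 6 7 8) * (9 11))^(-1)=((0 4 7 1 15 8 14)(9 11))^(-1)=(0 14 8 15 1 7 4)(9 11)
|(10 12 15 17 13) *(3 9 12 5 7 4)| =|(3 9 12 15 17 13 10 5 7 4)| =10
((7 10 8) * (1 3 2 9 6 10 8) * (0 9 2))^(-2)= (0 1 6)(3 10 9)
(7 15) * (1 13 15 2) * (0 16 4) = (0 16 4)(1 13 15 7 2) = [16, 13, 1, 3, 0, 5, 6, 2, 8, 9, 10, 11, 12, 15, 14, 7, 4]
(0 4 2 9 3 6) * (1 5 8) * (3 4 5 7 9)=(0 5 8 1 7 9 4 2 3 6)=[5, 7, 3, 6, 2, 8, 0, 9, 1, 4]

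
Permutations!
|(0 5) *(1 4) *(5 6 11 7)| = 10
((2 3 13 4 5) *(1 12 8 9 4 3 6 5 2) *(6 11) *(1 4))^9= ((1 12 8 9)(2 11 6 5 4)(3 13))^9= (1 12 8 9)(2 4 5 6 11)(3 13)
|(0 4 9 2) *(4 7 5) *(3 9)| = |(0 7 5 4 3 9 2)| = 7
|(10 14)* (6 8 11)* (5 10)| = 3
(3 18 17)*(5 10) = (3 18 17)(5 10) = [0, 1, 2, 18, 4, 10, 6, 7, 8, 9, 5, 11, 12, 13, 14, 15, 16, 3, 17]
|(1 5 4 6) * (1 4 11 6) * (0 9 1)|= |(0 9 1 5 11 6 4)|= 7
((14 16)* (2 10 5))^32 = (16)(2 5 10)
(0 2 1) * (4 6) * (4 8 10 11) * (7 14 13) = (0 2 1)(4 6 8 10 11)(7 14 13) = [2, 0, 1, 3, 6, 5, 8, 14, 10, 9, 11, 4, 12, 7, 13]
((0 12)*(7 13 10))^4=((0 12)(7 13 10))^4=(7 13 10)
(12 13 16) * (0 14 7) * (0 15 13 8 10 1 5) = (0 14 7 15 13 16 12 8 10 1 5) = [14, 5, 2, 3, 4, 0, 6, 15, 10, 9, 1, 11, 8, 16, 7, 13, 12]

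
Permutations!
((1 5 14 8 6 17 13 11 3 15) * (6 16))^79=(1 14 16 17 11 15 5 8 6 13 3)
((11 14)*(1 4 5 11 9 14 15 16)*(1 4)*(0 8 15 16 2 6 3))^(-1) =((0 8 15 2 6 3)(4 5 11 16)(9 14))^(-1) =(0 3 6 2 15 8)(4 16 11 5)(9 14)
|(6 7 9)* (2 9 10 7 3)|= 4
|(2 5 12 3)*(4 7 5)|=|(2 4 7 5 12 3)|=6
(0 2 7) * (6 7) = [2, 1, 6, 3, 4, 5, 7, 0] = (0 2 6 7)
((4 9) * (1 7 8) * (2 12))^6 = ((1 7 8)(2 12)(4 9))^6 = (12)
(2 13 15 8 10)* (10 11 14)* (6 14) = (2 13 15 8 11 6 14 10) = [0, 1, 13, 3, 4, 5, 14, 7, 11, 9, 2, 6, 12, 15, 10, 8]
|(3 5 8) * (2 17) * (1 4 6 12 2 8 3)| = 14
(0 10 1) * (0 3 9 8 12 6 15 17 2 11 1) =(0 10)(1 3 9 8 12 6 15 17 2 11) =[10, 3, 11, 9, 4, 5, 15, 7, 12, 8, 0, 1, 6, 13, 14, 17, 16, 2]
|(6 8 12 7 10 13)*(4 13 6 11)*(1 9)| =|(1 9)(4 13 11)(6 8 12 7 10)| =30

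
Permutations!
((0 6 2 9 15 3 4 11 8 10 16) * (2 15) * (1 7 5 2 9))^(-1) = (0 16 10 8 11 4 3 15 6)(1 2 5 7)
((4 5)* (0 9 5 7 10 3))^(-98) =(10)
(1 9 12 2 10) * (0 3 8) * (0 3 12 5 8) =(0 12 2 10 1 9 5 8 3) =[12, 9, 10, 0, 4, 8, 6, 7, 3, 5, 1, 11, 2]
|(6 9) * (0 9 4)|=4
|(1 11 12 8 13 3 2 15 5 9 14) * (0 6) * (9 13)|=|(0 6)(1 11 12 8 9 14)(2 15 5 13 3)|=30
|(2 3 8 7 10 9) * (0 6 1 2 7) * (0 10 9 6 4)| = 6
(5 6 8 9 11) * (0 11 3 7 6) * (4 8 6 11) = [4, 1, 2, 7, 8, 0, 6, 11, 9, 3, 10, 5] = (0 4 8 9 3 7 11 5)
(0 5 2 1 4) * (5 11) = (0 11 5 2 1 4) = [11, 4, 1, 3, 0, 2, 6, 7, 8, 9, 10, 5]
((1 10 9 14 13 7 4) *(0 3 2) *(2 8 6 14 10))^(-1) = (0 2 1 4 7 13 14 6 8 3)(9 10)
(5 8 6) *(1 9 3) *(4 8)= [0, 9, 2, 1, 8, 4, 5, 7, 6, 3]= (1 9 3)(4 8 6 5)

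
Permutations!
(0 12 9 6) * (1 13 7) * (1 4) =(0 12 9 6)(1 13 7 4) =[12, 13, 2, 3, 1, 5, 0, 4, 8, 6, 10, 11, 9, 7]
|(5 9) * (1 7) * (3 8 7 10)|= 10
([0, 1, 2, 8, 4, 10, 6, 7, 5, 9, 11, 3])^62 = (3 5 11 8 10)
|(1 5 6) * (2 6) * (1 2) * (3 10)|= 2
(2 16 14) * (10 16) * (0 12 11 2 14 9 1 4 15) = [12, 4, 10, 3, 15, 5, 6, 7, 8, 1, 16, 2, 11, 13, 14, 0, 9] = (0 12 11 2 10 16 9 1 4 15)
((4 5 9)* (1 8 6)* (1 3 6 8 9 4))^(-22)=((1 9)(3 6)(4 5))^(-22)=(9)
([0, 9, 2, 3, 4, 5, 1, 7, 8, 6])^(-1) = (1 6 9)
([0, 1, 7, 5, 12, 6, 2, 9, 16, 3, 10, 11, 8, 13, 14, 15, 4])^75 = (2 3)(4 16 8 12)(5 7)(6 9)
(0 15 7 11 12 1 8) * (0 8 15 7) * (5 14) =(0 7 11 12 1 15)(5 14) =[7, 15, 2, 3, 4, 14, 6, 11, 8, 9, 10, 12, 1, 13, 5, 0]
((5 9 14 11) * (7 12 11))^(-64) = ((5 9 14 7 12 11))^(-64) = (5 14 12)(7 11 9)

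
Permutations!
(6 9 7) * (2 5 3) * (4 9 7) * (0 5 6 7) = (0 5 3 2 6)(4 9) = [5, 1, 6, 2, 9, 3, 0, 7, 8, 4]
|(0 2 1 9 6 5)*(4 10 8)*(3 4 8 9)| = 9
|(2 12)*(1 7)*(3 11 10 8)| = |(1 7)(2 12)(3 11 10 8)| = 4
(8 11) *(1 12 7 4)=(1 12 7 4)(8 11)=[0, 12, 2, 3, 1, 5, 6, 4, 11, 9, 10, 8, 7]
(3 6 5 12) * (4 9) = (3 6 5 12)(4 9) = [0, 1, 2, 6, 9, 12, 5, 7, 8, 4, 10, 11, 3]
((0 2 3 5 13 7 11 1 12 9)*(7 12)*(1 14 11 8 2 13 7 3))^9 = (0 13 12 9)(1 7)(2 5)(3 8)(11 14)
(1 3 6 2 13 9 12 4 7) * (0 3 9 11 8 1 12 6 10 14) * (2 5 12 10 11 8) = (0 3 11 2 13 8 1 9 6 5 12 4 7 10 14) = [3, 9, 13, 11, 7, 12, 5, 10, 1, 6, 14, 2, 4, 8, 0]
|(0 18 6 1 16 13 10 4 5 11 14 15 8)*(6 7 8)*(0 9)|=|(0 18 7 8 9)(1 16 13 10 4 5 11 14 15 6)|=10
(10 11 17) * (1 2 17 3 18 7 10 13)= [0, 2, 17, 18, 4, 5, 6, 10, 8, 9, 11, 3, 12, 1, 14, 15, 16, 13, 7]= (1 2 17 13)(3 18 7 10 11)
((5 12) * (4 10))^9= ((4 10)(5 12))^9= (4 10)(5 12)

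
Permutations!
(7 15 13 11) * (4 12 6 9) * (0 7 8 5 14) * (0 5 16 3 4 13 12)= (0 7 15 12 6 9 13 11 8 16 3 4)(5 14)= [7, 1, 2, 4, 0, 14, 9, 15, 16, 13, 10, 8, 6, 11, 5, 12, 3]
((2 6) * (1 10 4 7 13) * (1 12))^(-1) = (1 12 13 7 4 10)(2 6)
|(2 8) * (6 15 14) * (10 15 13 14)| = |(2 8)(6 13 14)(10 15)| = 6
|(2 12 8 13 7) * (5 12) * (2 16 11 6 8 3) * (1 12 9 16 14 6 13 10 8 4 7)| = 36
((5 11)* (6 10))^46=((5 11)(6 10))^46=(11)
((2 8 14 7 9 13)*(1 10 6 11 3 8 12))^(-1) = (1 12 2 13 9 7 14 8 3 11 6 10)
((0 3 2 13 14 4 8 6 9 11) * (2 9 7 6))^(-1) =((0 3 9 11)(2 13 14 4 8)(6 7))^(-1) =(0 11 9 3)(2 8 4 14 13)(6 7)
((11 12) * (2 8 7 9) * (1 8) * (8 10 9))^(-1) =(1 2 9 10)(7 8)(11 12)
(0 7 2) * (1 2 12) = (0 7 12 1 2) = [7, 2, 0, 3, 4, 5, 6, 12, 8, 9, 10, 11, 1]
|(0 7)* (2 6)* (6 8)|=6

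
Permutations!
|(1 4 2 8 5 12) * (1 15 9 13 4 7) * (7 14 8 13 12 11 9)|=9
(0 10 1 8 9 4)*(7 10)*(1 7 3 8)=[3, 1, 2, 8, 0, 5, 6, 10, 9, 4, 7]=(0 3 8 9 4)(7 10)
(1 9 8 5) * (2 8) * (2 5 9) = (1 2 8 9 5) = [0, 2, 8, 3, 4, 1, 6, 7, 9, 5]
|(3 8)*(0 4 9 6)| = |(0 4 9 6)(3 8)| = 4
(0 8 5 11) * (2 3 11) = (0 8 5 2 3 11) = [8, 1, 3, 11, 4, 2, 6, 7, 5, 9, 10, 0]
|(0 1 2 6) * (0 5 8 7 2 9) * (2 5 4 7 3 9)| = 10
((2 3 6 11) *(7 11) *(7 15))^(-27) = (2 15)(3 7)(6 11)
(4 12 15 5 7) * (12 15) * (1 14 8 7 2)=(1 14 8 7 4 15 5 2)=[0, 14, 1, 3, 15, 2, 6, 4, 7, 9, 10, 11, 12, 13, 8, 5]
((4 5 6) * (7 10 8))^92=((4 5 6)(7 10 8))^92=(4 6 5)(7 8 10)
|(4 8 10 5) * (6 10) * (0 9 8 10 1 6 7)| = 12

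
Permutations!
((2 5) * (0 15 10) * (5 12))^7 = (0 15 10)(2 12 5)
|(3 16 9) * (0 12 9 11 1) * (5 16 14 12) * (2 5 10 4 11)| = 60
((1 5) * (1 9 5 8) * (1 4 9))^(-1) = ((1 8 4 9 5))^(-1) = (1 5 9 4 8)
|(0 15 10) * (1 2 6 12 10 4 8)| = |(0 15 4 8 1 2 6 12 10)| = 9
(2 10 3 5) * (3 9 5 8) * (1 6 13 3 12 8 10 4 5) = [0, 6, 4, 10, 5, 2, 13, 7, 12, 1, 9, 11, 8, 3] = (1 6 13 3 10 9)(2 4 5)(8 12)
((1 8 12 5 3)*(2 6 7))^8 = (1 5 8 3 12)(2 7 6)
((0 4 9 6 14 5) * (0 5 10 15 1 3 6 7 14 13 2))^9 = ((0 4 9 7 14 10 15 1 3 6 13 2))^9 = (0 6 15 7)(1 14 4 13)(2 3 10 9)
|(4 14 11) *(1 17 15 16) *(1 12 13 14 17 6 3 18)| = |(1 6 3 18)(4 17 15 16 12 13 14 11)| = 8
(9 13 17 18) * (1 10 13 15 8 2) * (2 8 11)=(1 10 13 17 18 9 15 11 2)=[0, 10, 1, 3, 4, 5, 6, 7, 8, 15, 13, 2, 12, 17, 14, 11, 16, 18, 9]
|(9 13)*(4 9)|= |(4 9 13)|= 3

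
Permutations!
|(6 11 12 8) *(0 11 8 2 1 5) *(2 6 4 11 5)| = |(0 5)(1 2)(4 11 12 6 8)| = 10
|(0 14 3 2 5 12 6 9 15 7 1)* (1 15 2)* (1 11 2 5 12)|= 10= |(0 14 3 11 2 12 6 9 5 1)(7 15)|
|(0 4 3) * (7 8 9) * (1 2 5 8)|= 6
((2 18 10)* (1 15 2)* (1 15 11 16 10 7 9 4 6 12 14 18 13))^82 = ((1 11 16 10 15 2 13)(4 6 12 14 18 7 9))^82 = (1 2 10 11 13 15 16)(4 7 14 6 9 18 12)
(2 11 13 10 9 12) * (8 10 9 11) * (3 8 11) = (2 11 13 9 12)(3 8 10) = [0, 1, 11, 8, 4, 5, 6, 7, 10, 12, 3, 13, 2, 9]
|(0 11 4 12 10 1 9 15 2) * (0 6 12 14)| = |(0 11 4 14)(1 9 15 2 6 12 10)| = 28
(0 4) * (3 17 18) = (0 4)(3 17 18) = [4, 1, 2, 17, 0, 5, 6, 7, 8, 9, 10, 11, 12, 13, 14, 15, 16, 18, 3]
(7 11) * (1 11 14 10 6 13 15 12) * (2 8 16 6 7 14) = (1 11 14 10 7 2 8 16 6 13 15 12) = [0, 11, 8, 3, 4, 5, 13, 2, 16, 9, 7, 14, 1, 15, 10, 12, 6]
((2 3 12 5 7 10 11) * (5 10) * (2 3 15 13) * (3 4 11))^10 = (2 15 13)(3 12 10)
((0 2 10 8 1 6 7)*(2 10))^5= ((0 10 8 1 6 7))^5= (0 7 6 1 8 10)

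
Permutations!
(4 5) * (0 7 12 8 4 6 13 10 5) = (0 7 12 8 4)(5 6 13 10) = [7, 1, 2, 3, 0, 6, 13, 12, 4, 9, 5, 11, 8, 10]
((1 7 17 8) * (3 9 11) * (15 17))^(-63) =(1 15 8 7 17)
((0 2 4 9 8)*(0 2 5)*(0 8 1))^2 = ((0 5 8 2 4 9 1))^2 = (0 8 4 1 5 2 9)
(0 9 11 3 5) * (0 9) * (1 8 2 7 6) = (1 8 2 7 6)(3 5 9 11) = [0, 8, 7, 5, 4, 9, 1, 6, 2, 11, 10, 3]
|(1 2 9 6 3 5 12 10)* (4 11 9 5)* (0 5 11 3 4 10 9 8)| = |(0 5 12 9 6 4 3 10 1 2 11 8)| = 12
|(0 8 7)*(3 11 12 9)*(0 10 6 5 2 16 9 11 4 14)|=12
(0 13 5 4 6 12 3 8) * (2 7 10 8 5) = (0 13 2 7 10 8)(3 5 4 6 12) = [13, 1, 7, 5, 6, 4, 12, 10, 0, 9, 8, 11, 3, 2]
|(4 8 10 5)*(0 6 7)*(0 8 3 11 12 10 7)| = 6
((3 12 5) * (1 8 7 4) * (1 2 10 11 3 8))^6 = (2 8 3)(4 5 11)(7 12 10) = ((2 10 11 3 12 5 8 7 4))^6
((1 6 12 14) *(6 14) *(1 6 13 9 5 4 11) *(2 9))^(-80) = ((1 14 6 12 13 2 9 5 4 11))^(-80) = (14)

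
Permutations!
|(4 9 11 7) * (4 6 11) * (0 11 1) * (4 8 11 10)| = 9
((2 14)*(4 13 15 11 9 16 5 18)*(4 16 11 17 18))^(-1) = (2 14)(4 5 16 18 17 15 13)(9 11)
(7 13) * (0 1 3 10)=[1, 3, 2, 10, 4, 5, 6, 13, 8, 9, 0, 11, 12, 7]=(0 1 3 10)(7 13)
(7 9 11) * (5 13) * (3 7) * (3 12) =(3 7 9 11 12)(5 13) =[0, 1, 2, 7, 4, 13, 6, 9, 8, 11, 10, 12, 3, 5]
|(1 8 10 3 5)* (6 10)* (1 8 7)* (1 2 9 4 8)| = |(1 7 2 9 4 8 6 10 3 5)| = 10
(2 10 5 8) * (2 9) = (2 10 5 8 9) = [0, 1, 10, 3, 4, 8, 6, 7, 9, 2, 5]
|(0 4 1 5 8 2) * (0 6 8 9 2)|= 8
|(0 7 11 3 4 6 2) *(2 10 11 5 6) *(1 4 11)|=8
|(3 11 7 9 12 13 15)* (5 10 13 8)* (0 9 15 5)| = 12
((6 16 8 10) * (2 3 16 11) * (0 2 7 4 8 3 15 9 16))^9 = (0 9)(2 16)(3 15)(4 6)(7 10)(8 11)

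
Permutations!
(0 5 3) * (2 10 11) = (0 5 3)(2 10 11) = [5, 1, 10, 0, 4, 3, 6, 7, 8, 9, 11, 2]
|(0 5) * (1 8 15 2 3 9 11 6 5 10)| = 11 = |(0 10 1 8 15 2 3 9 11 6 5)|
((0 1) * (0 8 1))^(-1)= ((1 8))^(-1)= (1 8)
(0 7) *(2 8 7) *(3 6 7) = (0 2 8 3 6 7) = [2, 1, 8, 6, 4, 5, 7, 0, 3]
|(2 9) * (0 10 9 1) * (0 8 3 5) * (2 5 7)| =|(0 10 9 5)(1 8 3 7 2)| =20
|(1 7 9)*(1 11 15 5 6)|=7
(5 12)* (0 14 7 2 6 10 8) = (0 14 7 2 6 10 8)(5 12) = [14, 1, 6, 3, 4, 12, 10, 2, 0, 9, 8, 11, 5, 13, 7]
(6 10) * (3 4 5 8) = (3 4 5 8)(6 10) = [0, 1, 2, 4, 5, 8, 10, 7, 3, 9, 6]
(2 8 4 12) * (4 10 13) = (2 8 10 13 4 12) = [0, 1, 8, 3, 12, 5, 6, 7, 10, 9, 13, 11, 2, 4]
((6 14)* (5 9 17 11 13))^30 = ((5 9 17 11 13)(6 14))^30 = (17)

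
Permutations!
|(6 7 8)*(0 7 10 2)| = 6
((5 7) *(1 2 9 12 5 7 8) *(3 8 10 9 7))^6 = ((1 2 7 3 8)(5 10 9 12))^6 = (1 2 7 3 8)(5 9)(10 12)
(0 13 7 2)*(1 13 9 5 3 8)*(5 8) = (0 9 8 1 13 7 2)(3 5) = [9, 13, 0, 5, 4, 3, 6, 2, 1, 8, 10, 11, 12, 7]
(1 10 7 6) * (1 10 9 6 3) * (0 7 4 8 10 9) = [7, 0, 2, 1, 8, 5, 9, 3, 10, 6, 4] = (0 7 3 1)(4 8 10)(6 9)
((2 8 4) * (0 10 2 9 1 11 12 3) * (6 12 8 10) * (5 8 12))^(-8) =((0 6 5 8 4 9 1 11 12 3)(2 10))^(-8) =(0 5 4 1 12)(3 6 8 9 11)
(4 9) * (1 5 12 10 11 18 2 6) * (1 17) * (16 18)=(1 5 12 10 11 16 18 2 6 17)(4 9)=[0, 5, 6, 3, 9, 12, 17, 7, 8, 4, 11, 16, 10, 13, 14, 15, 18, 1, 2]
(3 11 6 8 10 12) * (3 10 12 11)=[0, 1, 2, 3, 4, 5, 8, 7, 12, 9, 11, 6, 10]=(6 8 12 10 11)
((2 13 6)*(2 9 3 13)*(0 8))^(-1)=((0 8)(3 13 6 9))^(-1)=(0 8)(3 9 6 13)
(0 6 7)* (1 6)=(0 1 6 7)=[1, 6, 2, 3, 4, 5, 7, 0]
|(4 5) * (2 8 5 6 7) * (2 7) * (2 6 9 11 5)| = 4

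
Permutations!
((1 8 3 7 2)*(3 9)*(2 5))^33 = (1 5 3 8 2 7 9)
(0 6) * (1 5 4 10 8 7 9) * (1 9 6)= (0 1 5 4 10 8 7 6)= [1, 5, 2, 3, 10, 4, 0, 6, 7, 9, 8]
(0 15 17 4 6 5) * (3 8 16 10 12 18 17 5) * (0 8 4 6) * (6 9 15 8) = (0 8 16 10 12 18 17 9 15 5 6 3 4) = [8, 1, 2, 4, 0, 6, 3, 7, 16, 15, 12, 11, 18, 13, 14, 5, 10, 9, 17]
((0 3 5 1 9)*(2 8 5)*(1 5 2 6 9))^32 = (9)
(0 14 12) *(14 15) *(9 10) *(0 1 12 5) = (0 15 14 5)(1 12)(9 10) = [15, 12, 2, 3, 4, 0, 6, 7, 8, 10, 9, 11, 1, 13, 5, 14]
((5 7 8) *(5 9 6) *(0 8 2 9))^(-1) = ((0 8)(2 9 6 5 7))^(-1) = (0 8)(2 7 5 6 9)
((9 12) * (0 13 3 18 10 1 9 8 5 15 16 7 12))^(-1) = (0 9 1 10 18 3 13)(5 8 12 7 16 15)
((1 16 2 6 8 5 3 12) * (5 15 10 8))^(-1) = ((1 16 2 6 5 3 12)(8 15 10))^(-1) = (1 12 3 5 6 2 16)(8 10 15)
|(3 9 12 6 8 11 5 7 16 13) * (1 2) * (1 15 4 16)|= 14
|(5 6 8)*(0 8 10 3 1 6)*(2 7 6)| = |(0 8 5)(1 2 7 6 10 3)| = 6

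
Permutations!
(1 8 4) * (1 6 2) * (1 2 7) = (1 8 4 6 7) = [0, 8, 2, 3, 6, 5, 7, 1, 4]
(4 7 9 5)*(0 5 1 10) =(0 5 4 7 9 1 10) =[5, 10, 2, 3, 7, 4, 6, 9, 8, 1, 0]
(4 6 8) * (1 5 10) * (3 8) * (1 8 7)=[0, 5, 2, 7, 6, 10, 3, 1, 4, 9, 8]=(1 5 10 8 4 6 3 7)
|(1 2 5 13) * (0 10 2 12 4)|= 8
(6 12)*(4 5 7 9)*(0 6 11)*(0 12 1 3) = (0 6 1 3)(4 5 7 9)(11 12) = [6, 3, 2, 0, 5, 7, 1, 9, 8, 4, 10, 12, 11]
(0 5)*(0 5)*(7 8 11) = (7 8 11) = [0, 1, 2, 3, 4, 5, 6, 8, 11, 9, 10, 7]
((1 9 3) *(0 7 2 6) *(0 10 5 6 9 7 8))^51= ((0 8)(1 7 2 9 3)(5 6 10))^51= (10)(0 8)(1 7 2 9 3)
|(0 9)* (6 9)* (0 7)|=|(0 6 9 7)|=4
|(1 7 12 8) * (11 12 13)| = 6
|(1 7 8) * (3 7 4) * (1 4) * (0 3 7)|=|(0 3)(4 7 8)|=6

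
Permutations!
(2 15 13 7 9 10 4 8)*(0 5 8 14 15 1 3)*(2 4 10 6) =(0 5 8 4 14 15 13 7 9 6 2 1 3) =[5, 3, 1, 0, 14, 8, 2, 9, 4, 6, 10, 11, 12, 7, 15, 13]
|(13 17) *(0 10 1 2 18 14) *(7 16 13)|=12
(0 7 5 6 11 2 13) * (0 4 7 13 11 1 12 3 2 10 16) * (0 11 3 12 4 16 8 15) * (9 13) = (0 9 13 16 11 10 8 15)(1 4 7 5 6)(2 3) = [9, 4, 3, 2, 7, 6, 1, 5, 15, 13, 8, 10, 12, 16, 14, 0, 11]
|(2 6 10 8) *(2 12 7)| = 6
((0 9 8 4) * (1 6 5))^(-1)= ((0 9 8 4)(1 6 5))^(-1)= (0 4 8 9)(1 5 6)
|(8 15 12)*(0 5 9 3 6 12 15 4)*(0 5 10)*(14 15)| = 14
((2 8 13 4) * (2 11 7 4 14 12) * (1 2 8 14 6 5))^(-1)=(1 5 6 13 8 12 14 2)(4 7 11)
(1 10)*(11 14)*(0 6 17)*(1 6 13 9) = (0 13 9 1 10 6 17)(11 14) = [13, 10, 2, 3, 4, 5, 17, 7, 8, 1, 6, 14, 12, 9, 11, 15, 16, 0]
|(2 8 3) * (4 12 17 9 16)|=15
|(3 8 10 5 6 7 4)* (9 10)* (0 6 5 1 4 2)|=12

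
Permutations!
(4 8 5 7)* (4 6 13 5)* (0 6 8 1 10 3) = (0 6 13 5 7 8 4 1 10 3) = [6, 10, 2, 0, 1, 7, 13, 8, 4, 9, 3, 11, 12, 5]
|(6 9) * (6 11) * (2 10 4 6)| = 6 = |(2 10 4 6 9 11)|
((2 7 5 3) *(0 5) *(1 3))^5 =((0 5 1 3 2 7))^5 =(0 7 2 3 1 5)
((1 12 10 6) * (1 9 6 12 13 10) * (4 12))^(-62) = (1 4 13 12 10)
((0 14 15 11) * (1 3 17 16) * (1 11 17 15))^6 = ((0 14 1 3 15 17 16 11))^6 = (0 16 15 1)(3 14 11 17)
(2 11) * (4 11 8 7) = (2 8 7 4 11) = [0, 1, 8, 3, 11, 5, 6, 4, 7, 9, 10, 2]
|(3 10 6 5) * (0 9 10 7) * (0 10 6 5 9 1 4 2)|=|(0 1 4 2)(3 7 10 5)(6 9)|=4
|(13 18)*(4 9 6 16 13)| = 6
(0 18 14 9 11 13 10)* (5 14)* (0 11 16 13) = (0 18 5 14 9 16 13 10 11) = [18, 1, 2, 3, 4, 14, 6, 7, 8, 16, 11, 0, 12, 10, 9, 15, 13, 17, 5]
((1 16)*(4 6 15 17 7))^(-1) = (1 16)(4 7 17 15 6)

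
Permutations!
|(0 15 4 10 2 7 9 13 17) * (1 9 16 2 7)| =11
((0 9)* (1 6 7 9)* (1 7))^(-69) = (9)(1 6)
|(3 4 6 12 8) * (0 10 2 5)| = |(0 10 2 5)(3 4 6 12 8)| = 20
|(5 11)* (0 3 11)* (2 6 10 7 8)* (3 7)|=|(0 7 8 2 6 10 3 11 5)|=9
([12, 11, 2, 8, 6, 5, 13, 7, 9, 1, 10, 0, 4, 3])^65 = (0 3)(1 6)(4 9)(8 12)(11 13)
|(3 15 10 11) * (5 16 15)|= 6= |(3 5 16 15 10 11)|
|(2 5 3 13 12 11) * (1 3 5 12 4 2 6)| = 8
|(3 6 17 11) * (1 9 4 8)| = |(1 9 4 8)(3 6 17 11)| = 4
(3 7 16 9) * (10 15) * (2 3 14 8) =(2 3 7 16 9 14 8)(10 15) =[0, 1, 3, 7, 4, 5, 6, 16, 2, 14, 15, 11, 12, 13, 8, 10, 9]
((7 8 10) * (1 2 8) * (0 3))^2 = (1 8 7 2 10)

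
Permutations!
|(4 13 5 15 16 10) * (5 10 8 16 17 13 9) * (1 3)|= 14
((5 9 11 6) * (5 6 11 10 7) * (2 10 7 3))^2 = ((11)(2 10 3)(5 9 7))^2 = (11)(2 3 10)(5 7 9)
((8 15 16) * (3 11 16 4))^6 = (16)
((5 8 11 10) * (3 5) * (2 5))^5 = (2 3 10 11 8 5)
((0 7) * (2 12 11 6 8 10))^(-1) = (0 7)(2 10 8 6 11 12)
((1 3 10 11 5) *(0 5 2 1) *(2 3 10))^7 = (0 5)(1 11 2 10 3)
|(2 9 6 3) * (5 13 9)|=|(2 5 13 9 6 3)|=6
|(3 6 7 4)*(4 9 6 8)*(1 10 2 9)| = |(1 10 2 9 6 7)(3 8 4)| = 6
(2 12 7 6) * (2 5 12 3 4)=(2 3 4)(5 12 7 6)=[0, 1, 3, 4, 2, 12, 5, 6, 8, 9, 10, 11, 7]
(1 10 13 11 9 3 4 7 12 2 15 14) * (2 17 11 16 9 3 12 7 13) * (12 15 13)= [0, 10, 13, 4, 12, 5, 6, 7, 8, 15, 2, 3, 17, 16, 1, 14, 9, 11]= (1 10 2 13 16 9 15 14)(3 4 12 17 11)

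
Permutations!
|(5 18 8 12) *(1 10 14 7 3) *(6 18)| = |(1 10 14 7 3)(5 6 18 8 12)| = 5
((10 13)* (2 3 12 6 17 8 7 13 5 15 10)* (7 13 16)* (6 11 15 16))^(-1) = (2 13 8 17 6 7 16 5 10 15 11 12 3)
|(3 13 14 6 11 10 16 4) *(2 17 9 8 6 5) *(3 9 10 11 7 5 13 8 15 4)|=|(2 17 10 16 3 8 6 7 5)(4 9 15)(13 14)|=18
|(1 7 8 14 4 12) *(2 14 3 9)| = 9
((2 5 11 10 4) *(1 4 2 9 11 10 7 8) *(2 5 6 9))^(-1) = (1 8 7 11 9 6 2 4)(5 10)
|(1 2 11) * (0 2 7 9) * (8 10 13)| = 6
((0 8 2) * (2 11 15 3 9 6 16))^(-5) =(0 3 2 15 16 11 6 8 9)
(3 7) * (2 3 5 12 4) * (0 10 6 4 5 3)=[10, 1, 0, 7, 2, 12, 4, 3, 8, 9, 6, 11, 5]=(0 10 6 4 2)(3 7)(5 12)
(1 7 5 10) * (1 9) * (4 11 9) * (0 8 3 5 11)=(0 8 3 5 10 4)(1 7 11 9)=[8, 7, 2, 5, 0, 10, 6, 11, 3, 1, 4, 9]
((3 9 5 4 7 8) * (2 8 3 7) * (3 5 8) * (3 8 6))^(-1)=(2 4 5 7 8)(3 6 9)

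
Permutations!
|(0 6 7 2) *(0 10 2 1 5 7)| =6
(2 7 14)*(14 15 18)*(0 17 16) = (0 17 16)(2 7 15 18 14) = [17, 1, 7, 3, 4, 5, 6, 15, 8, 9, 10, 11, 12, 13, 2, 18, 0, 16, 14]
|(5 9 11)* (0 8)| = |(0 8)(5 9 11)| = 6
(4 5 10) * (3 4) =(3 4 5 10) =[0, 1, 2, 4, 5, 10, 6, 7, 8, 9, 3]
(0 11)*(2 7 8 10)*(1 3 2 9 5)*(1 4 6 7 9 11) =[1, 3, 9, 2, 6, 4, 7, 8, 10, 5, 11, 0] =(0 1 3 2 9 5 4 6 7 8 10 11)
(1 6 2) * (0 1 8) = [1, 6, 8, 3, 4, 5, 2, 7, 0] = (0 1 6 2 8)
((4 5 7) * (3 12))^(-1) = ((3 12)(4 5 7))^(-1) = (3 12)(4 7 5)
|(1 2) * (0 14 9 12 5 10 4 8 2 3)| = 11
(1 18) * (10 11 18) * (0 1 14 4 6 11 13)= [1, 10, 2, 3, 6, 5, 11, 7, 8, 9, 13, 18, 12, 0, 4, 15, 16, 17, 14]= (0 1 10 13)(4 6 11 18 14)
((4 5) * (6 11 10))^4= (6 11 10)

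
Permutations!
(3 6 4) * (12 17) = (3 6 4)(12 17) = [0, 1, 2, 6, 3, 5, 4, 7, 8, 9, 10, 11, 17, 13, 14, 15, 16, 12]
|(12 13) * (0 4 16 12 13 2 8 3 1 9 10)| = 10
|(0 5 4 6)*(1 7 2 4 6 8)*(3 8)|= 6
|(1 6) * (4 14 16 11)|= 4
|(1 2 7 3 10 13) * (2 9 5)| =8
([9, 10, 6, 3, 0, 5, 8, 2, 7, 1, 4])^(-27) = (0 10 9 4 1)(2 6 8 7)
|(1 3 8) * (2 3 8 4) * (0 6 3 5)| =|(0 6 3 4 2 5)(1 8)| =6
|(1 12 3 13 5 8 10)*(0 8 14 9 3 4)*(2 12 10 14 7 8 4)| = 14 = |(0 4)(1 10)(2 12)(3 13 5 7 8 14 9)|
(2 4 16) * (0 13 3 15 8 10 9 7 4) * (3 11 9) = (0 13 11 9 7 4 16 2)(3 15 8 10) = [13, 1, 0, 15, 16, 5, 6, 4, 10, 7, 3, 9, 12, 11, 14, 8, 2]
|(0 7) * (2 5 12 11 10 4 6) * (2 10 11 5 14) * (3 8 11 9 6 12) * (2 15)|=18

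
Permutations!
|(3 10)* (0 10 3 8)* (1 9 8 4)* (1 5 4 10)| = |(10)(0 1 9 8)(4 5)| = 4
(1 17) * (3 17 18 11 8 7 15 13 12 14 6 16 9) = [0, 18, 2, 17, 4, 5, 16, 15, 7, 3, 10, 8, 14, 12, 6, 13, 9, 1, 11] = (1 18 11 8 7 15 13 12 14 6 16 9 3 17)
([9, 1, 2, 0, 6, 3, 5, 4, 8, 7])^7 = (9)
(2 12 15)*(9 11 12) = (2 9 11 12 15) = [0, 1, 9, 3, 4, 5, 6, 7, 8, 11, 10, 12, 15, 13, 14, 2]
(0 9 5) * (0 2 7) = [9, 1, 7, 3, 4, 2, 6, 0, 8, 5] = (0 9 5 2 7)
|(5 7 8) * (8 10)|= 4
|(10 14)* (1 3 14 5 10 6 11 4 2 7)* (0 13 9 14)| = |(0 13 9 14 6 11 4 2 7 1 3)(5 10)| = 22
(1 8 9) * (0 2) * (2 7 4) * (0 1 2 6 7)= (1 8 9 2)(4 6 7)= [0, 8, 1, 3, 6, 5, 7, 4, 9, 2]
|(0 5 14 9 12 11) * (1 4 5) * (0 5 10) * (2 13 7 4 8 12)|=|(0 1 8 12 11 5 14 9 2 13 7 4 10)|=13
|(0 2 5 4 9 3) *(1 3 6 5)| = 4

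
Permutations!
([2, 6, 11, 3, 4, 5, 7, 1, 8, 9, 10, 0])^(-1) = (0 11 2)(1 7 6)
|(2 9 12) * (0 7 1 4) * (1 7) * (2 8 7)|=15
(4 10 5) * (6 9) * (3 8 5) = (3 8 5 4 10)(6 9) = [0, 1, 2, 8, 10, 4, 9, 7, 5, 6, 3]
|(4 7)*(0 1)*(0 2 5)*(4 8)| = 12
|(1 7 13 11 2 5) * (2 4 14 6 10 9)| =|(1 7 13 11 4 14 6 10 9 2 5)| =11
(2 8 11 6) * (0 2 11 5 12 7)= (0 2 8 5 12 7)(6 11)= [2, 1, 8, 3, 4, 12, 11, 0, 5, 9, 10, 6, 7]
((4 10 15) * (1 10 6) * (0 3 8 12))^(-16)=((0 3 8 12)(1 10 15 4 6))^(-16)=(1 6 4 15 10)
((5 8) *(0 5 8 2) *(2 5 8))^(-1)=((0 8 2))^(-1)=(0 2 8)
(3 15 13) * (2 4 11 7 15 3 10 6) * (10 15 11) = [0, 1, 4, 3, 10, 5, 2, 11, 8, 9, 6, 7, 12, 15, 14, 13] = (2 4 10 6)(7 11)(13 15)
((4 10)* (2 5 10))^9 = ((2 5 10 4))^9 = (2 5 10 4)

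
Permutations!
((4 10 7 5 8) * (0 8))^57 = ((0 8 4 10 7 5))^57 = (0 10)(4 5)(7 8)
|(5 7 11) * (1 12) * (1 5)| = |(1 12 5 7 11)| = 5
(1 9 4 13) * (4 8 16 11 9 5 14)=(1 5 14 4 13)(8 16 11 9)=[0, 5, 2, 3, 13, 14, 6, 7, 16, 8, 10, 9, 12, 1, 4, 15, 11]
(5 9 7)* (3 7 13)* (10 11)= [0, 1, 2, 7, 4, 9, 6, 5, 8, 13, 11, 10, 12, 3]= (3 7 5 9 13)(10 11)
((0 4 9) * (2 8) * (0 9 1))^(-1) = (9)(0 1 4)(2 8)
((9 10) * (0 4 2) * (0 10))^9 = (0 9 10 2 4)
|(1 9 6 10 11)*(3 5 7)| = 15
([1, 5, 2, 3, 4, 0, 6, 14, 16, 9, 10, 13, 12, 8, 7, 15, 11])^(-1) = [5, 0, 2, 3, 4, 1, 6, 14, 13, 9, 10, 16, 12, 11, 7, 15, 8]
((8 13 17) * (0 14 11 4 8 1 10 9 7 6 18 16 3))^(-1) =((0 14 11 4 8 13 17 1 10 9 7 6 18 16 3))^(-1) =(0 3 16 18 6 7 9 10 1 17 13 8 4 11 14)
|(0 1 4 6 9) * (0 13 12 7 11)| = |(0 1 4 6 9 13 12 7 11)| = 9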